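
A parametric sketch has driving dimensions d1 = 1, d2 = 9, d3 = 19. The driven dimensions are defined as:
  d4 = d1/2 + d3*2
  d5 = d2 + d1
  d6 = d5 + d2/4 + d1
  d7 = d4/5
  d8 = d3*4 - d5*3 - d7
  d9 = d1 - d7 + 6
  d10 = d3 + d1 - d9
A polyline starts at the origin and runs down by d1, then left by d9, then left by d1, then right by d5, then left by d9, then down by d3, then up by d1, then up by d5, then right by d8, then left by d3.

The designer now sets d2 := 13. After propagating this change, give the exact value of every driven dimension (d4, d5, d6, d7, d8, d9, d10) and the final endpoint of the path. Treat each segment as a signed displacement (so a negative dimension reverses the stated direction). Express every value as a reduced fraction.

d4 = 77/2
d5 = 14
d6 = 73/4
d7 = 77/10
d8 = 263/10
d9 = -7/10
d10 = 207/10
endpoint = (217/10, -5)

Apply edit: d2 := 13
  d4 = d1/2 + d3*2 = 77/2
  d5 = d2 + d1 = 14
  d6 = d5 + d2/4 + d1 = 73/4
  d7 = d4/5 = 77/10
  d8 = d3*4 - d5*3 - d7 = 263/10
  d9 = d1 - d7 + 6 = -7/10
  d10 = d3 + d1 - d9 = 207/10
Walk from origin (0, 0):
  seg 1: down by d1 = 1 → (0, -1)
  seg 2: left by d9 = -7/10 → (7/10, -1)
  seg 3: left by d1 = 1 → (-3/10, -1)
  seg 4: right by d5 = 14 → (137/10, -1)
  seg 5: left by d9 = -7/10 → (72/5, -1)
  seg 6: down by d3 = 19 → (72/5, -20)
  seg 7: up by d1 = 1 → (72/5, -19)
  seg 8: up by d5 = 14 → (72/5, -5)
  seg 9: right by d8 = 263/10 → (407/10, -5)
  seg 10: left by d3 = 19 → (217/10, -5)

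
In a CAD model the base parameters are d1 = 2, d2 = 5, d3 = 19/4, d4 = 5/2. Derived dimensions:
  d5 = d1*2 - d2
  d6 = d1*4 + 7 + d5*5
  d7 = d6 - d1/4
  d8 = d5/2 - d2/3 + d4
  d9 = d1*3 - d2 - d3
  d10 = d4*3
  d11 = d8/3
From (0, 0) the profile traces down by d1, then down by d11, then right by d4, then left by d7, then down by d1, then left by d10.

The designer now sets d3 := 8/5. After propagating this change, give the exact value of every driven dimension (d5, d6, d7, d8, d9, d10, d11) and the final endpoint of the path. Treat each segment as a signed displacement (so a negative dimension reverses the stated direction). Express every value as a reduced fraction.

d5 = -1
d6 = 10
d7 = 19/2
d8 = 1/3
d9 = -3/5
d10 = 15/2
d11 = 1/9
endpoint = (-29/2, -37/9)

Apply edit: d3 := 8/5
  d5 = d1*2 - d2 = -1
  d6 = d1*4 + 7 + d5*5 = 10
  d7 = d6 - d1/4 = 19/2
  d8 = d5/2 - d2/3 + d4 = 1/3
  d9 = d1*3 - d2 - d3 = -3/5
  d10 = d4*3 = 15/2
  d11 = d8/3 = 1/9
Walk from origin (0, 0):
  seg 1: down by d1 = 2 → (0, -2)
  seg 2: down by d11 = 1/9 → (0, -19/9)
  seg 3: right by d4 = 5/2 → (5/2, -19/9)
  seg 4: left by d7 = 19/2 → (-7, -19/9)
  seg 5: down by d1 = 2 → (-7, -37/9)
  seg 6: left by d10 = 15/2 → (-29/2, -37/9)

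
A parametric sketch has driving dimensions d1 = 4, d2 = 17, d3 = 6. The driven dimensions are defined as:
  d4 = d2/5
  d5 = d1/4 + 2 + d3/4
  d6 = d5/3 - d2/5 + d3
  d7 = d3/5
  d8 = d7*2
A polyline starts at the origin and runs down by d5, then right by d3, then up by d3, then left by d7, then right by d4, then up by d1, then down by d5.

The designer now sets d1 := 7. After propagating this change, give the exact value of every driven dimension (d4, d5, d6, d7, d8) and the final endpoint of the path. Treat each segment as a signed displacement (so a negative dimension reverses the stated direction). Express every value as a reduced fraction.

Apply edit: d1 := 7
  d4 = d2/5 = 17/5
  d5 = d1/4 + 2 + d3/4 = 21/4
  d6 = d5/3 - d2/5 + d3 = 87/20
  d7 = d3/5 = 6/5
  d8 = d7*2 = 12/5
Walk from origin (0, 0):
  seg 1: down by d5 = 21/4 → (0, -21/4)
  seg 2: right by d3 = 6 → (6, -21/4)
  seg 3: up by d3 = 6 → (6, 3/4)
  seg 4: left by d7 = 6/5 → (24/5, 3/4)
  seg 5: right by d4 = 17/5 → (41/5, 3/4)
  seg 6: up by d1 = 7 → (41/5, 31/4)
  seg 7: down by d5 = 21/4 → (41/5, 5/2)

d4 = 17/5
d5 = 21/4
d6 = 87/20
d7 = 6/5
d8 = 12/5
endpoint = (41/5, 5/2)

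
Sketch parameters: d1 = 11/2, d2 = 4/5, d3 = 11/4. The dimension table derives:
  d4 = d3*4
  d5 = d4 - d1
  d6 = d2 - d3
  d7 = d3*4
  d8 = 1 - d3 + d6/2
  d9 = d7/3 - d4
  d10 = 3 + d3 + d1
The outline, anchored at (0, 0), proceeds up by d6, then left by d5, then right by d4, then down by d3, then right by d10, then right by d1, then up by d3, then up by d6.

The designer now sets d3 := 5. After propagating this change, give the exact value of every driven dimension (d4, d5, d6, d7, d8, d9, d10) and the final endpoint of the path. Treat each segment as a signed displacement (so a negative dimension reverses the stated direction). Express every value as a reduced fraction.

Apply edit: d3 := 5
  d4 = d3*4 = 20
  d5 = d4 - d1 = 29/2
  d6 = d2 - d3 = -21/5
  d7 = d3*4 = 20
  d8 = 1 - d3 + d6/2 = -61/10
  d9 = d7/3 - d4 = -40/3
  d10 = 3 + d3 + d1 = 27/2
Walk from origin (0, 0):
  seg 1: up by d6 = -21/5 → (0, -21/5)
  seg 2: left by d5 = 29/2 → (-29/2, -21/5)
  seg 3: right by d4 = 20 → (11/2, -21/5)
  seg 4: down by d3 = 5 → (11/2, -46/5)
  seg 5: right by d10 = 27/2 → (19, -46/5)
  seg 6: right by d1 = 11/2 → (49/2, -46/5)
  seg 7: up by d3 = 5 → (49/2, -21/5)
  seg 8: up by d6 = -21/5 → (49/2, -42/5)

d4 = 20
d5 = 29/2
d6 = -21/5
d7 = 20
d8 = -61/10
d9 = -40/3
d10 = 27/2
endpoint = (49/2, -42/5)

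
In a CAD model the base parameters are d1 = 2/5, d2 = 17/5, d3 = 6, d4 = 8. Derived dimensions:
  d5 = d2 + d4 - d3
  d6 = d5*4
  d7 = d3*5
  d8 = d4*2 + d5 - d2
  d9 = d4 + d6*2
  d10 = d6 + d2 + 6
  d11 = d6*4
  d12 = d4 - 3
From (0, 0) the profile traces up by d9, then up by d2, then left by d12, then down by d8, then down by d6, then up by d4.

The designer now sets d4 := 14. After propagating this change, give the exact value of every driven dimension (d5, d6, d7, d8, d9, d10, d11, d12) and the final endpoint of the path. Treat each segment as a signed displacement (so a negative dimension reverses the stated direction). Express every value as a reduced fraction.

d5 = 57/5
d6 = 228/5
d7 = 30
d8 = 36
d9 = 526/5
d10 = 55
d11 = 912/5
d12 = 11
endpoint = (-11, 41)

Apply edit: d4 := 14
  d5 = d2 + d4 - d3 = 57/5
  d6 = d5*4 = 228/5
  d7 = d3*5 = 30
  d8 = d4*2 + d5 - d2 = 36
  d9 = d4 + d6*2 = 526/5
  d10 = d6 + d2 + 6 = 55
  d11 = d6*4 = 912/5
  d12 = d4 - 3 = 11
Walk from origin (0, 0):
  seg 1: up by d9 = 526/5 → (0, 526/5)
  seg 2: up by d2 = 17/5 → (0, 543/5)
  seg 3: left by d12 = 11 → (-11, 543/5)
  seg 4: down by d8 = 36 → (-11, 363/5)
  seg 5: down by d6 = 228/5 → (-11, 27)
  seg 6: up by d4 = 14 → (-11, 41)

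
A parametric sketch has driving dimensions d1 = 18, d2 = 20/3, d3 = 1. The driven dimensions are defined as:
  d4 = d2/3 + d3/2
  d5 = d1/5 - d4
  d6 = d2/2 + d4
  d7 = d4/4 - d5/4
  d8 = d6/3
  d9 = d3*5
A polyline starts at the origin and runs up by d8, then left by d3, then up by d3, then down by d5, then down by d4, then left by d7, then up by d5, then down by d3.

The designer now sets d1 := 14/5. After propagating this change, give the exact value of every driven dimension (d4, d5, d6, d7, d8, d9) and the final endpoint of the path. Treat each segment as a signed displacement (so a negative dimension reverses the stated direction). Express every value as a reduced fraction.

Apply edit: d1 := 14/5
  d4 = d2/3 + d3/2 = 49/18
  d5 = d1/5 - d4 = -973/450
  d6 = d2/2 + d4 = 109/18
  d7 = d4/4 - d5/4 = 1099/900
  d8 = d6/3 = 109/54
  d9 = d3*5 = 5
Walk from origin (0, 0):
  seg 1: up by d8 = 109/54 → (0, 109/54)
  seg 2: left by d3 = 1 → (-1, 109/54)
  seg 3: up by d3 = 1 → (-1, 163/54)
  seg 4: down by d5 = -973/450 → (-1, 3497/675)
  seg 5: down by d4 = 49/18 → (-1, 3319/1350)
  seg 6: left by d7 = 1099/900 → (-1999/900, 3319/1350)
  seg 7: up by d5 = -973/450 → (-1999/900, 8/27)
  seg 8: down by d3 = 1 → (-1999/900, -19/27)

d4 = 49/18
d5 = -973/450
d6 = 109/18
d7 = 1099/900
d8 = 109/54
d9 = 5
endpoint = (-1999/900, -19/27)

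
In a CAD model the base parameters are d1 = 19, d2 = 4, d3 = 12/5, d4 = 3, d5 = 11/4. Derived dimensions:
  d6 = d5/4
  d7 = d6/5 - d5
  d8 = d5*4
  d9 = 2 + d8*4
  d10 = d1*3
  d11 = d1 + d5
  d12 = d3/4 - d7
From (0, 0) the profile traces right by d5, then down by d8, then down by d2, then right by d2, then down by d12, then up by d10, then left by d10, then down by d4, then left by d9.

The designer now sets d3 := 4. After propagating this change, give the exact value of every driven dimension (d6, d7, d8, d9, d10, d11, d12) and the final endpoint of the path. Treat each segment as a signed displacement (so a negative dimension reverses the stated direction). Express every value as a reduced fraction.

d6 = 11/16
d7 = -209/80
d8 = 11
d9 = 46
d10 = 57
d11 = 87/4
d12 = 289/80
endpoint = (-385/4, 2831/80)

Apply edit: d3 := 4
  d6 = d5/4 = 11/16
  d7 = d6/5 - d5 = -209/80
  d8 = d5*4 = 11
  d9 = 2 + d8*4 = 46
  d10 = d1*3 = 57
  d11 = d1 + d5 = 87/4
  d12 = d3/4 - d7 = 289/80
Walk from origin (0, 0):
  seg 1: right by d5 = 11/4 → (11/4, 0)
  seg 2: down by d8 = 11 → (11/4, -11)
  seg 3: down by d2 = 4 → (11/4, -15)
  seg 4: right by d2 = 4 → (27/4, -15)
  seg 5: down by d12 = 289/80 → (27/4, -1489/80)
  seg 6: up by d10 = 57 → (27/4, 3071/80)
  seg 7: left by d10 = 57 → (-201/4, 3071/80)
  seg 8: down by d4 = 3 → (-201/4, 2831/80)
  seg 9: left by d9 = 46 → (-385/4, 2831/80)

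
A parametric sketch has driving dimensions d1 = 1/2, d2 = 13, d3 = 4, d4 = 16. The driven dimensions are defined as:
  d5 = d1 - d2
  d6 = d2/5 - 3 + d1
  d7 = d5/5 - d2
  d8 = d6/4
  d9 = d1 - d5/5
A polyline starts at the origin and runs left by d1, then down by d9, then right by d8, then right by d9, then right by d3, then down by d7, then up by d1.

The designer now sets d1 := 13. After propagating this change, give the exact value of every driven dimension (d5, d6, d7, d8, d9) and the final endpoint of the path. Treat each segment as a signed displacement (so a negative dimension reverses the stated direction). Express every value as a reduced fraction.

Apply edit: d1 := 13
  d5 = d1 - d2 = 0
  d6 = d2/5 - 3 + d1 = 63/5
  d7 = d5/5 - d2 = -13
  d8 = d6/4 = 63/20
  d9 = d1 - d5/5 = 13
Walk from origin (0, 0):
  seg 1: left by d1 = 13 → (-13, 0)
  seg 2: down by d9 = 13 → (-13, -13)
  seg 3: right by d8 = 63/20 → (-197/20, -13)
  seg 4: right by d9 = 13 → (63/20, -13)
  seg 5: right by d3 = 4 → (143/20, -13)
  seg 6: down by d7 = -13 → (143/20, 0)
  seg 7: up by d1 = 13 → (143/20, 13)

d5 = 0
d6 = 63/5
d7 = -13
d8 = 63/20
d9 = 13
endpoint = (143/20, 13)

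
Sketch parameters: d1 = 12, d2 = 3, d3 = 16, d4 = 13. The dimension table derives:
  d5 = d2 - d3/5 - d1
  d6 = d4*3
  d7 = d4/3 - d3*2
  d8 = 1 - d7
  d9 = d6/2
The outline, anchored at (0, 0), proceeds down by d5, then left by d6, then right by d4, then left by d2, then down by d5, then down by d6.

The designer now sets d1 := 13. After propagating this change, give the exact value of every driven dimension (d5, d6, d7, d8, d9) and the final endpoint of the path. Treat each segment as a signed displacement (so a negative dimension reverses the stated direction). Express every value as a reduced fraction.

Apply edit: d1 := 13
  d5 = d2 - d3/5 - d1 = -66/5
  d6 = d4*3 = 39
  d7 = d4/3 - d3*2 = -83/3
  d8 = 1 - d7 = 86/3
  d9 = d6/2 = 39/2
Walk from origin (0, 0):
  seg 1: down by d5 = -66/5 → (0, 66/5)
  seg 2: left by d6 = 39 → (-39, 66/5)
  seg 3: right by d4 = 13 → (-26, 66/5)
  seg 4: left by d2 = 3 → (-29, 66/5)
  seg 5: down by d5 = -66/5 → (-29, 132/5)
  seg 6: down by d6 = 39 → (-29, -63/5)

d5 = -66/5
d6 = 39
d7 = -83/3
d8 = 86/3
d9 = 39/2
endpoint = (-29, -63/5)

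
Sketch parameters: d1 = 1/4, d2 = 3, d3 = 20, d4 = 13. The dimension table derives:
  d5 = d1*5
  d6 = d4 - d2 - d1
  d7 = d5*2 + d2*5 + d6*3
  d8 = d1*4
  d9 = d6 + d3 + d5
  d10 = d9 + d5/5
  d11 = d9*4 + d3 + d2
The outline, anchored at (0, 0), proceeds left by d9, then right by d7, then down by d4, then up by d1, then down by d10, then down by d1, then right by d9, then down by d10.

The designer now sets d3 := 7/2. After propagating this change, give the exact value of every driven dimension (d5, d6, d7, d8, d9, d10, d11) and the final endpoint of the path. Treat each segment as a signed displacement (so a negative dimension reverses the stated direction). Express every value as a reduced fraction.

d5 = 5/4
d6 = 39/4
d7 = 187/4
d8 = 1
d9 = 29/2
d10 = 59/4
d11 = 129/2
endpoint = (187/4, -85/2)

Apply edit: d3 := 7/2
  d5 = d1*5 = 5/4
  d6 = d4 - d2 - d1 = 39/4
  d7 = d5*2 + d2*5 + d6*3 = 187/4
  d8 = d1*4 = 1
  d9 = d6 + d3 + d5 = 29/2
  d10 = d9 + d5/5 = 59/4
  d11 = d9*4 + d3 + d2 = 129/2
Walk from origin (0, 0):
  seg 1: left by d9 = 29/2 → (-29/2, 0)
  seg 2: right by d7 = 187/4 → (129/4, 0)
  seg 3: down by d4 = 13 → (129/4, -13)
  seg 4: up by d1 = 1/4 → (129/4, -51/4)
  seg 5: down by d10 = 59/4 → (129/4, -55/2)
  seg 6: down by d1 = 1/4 → (129/4, -111/4)
  seg 7: right by d9 = 29/2 → (187/4, -111/4)
  seg 8: down by d10 = 59/4 → (187/4, -85/2)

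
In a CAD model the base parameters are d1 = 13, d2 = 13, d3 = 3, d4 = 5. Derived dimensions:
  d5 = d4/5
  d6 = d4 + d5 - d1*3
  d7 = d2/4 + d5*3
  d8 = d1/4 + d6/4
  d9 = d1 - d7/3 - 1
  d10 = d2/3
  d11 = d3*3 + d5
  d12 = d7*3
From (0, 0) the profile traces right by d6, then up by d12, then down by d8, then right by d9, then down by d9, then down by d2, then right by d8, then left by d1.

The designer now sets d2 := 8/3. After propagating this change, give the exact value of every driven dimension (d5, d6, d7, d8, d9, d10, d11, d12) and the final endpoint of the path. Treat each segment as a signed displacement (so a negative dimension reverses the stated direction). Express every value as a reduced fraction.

Apply edit: d2 := 8/3
  d5 = d4/5 = 1
  d6 = d4 + d5 - d1*3 = -33
  d7 = d2/4 + d5*3 = 11/3
  d8 = d1/4 + d6/4 = -5
  d9 = d1 - d7/3 - 1 = 97/9
  d10 = d2/3 = 8/9
  d11 = d3*3 + d5 = 10
  d12 = d7*3 = 11
Walk from origin (0, 0):
  seg 1: right by d6 = -33 → (-33, 0)
  seg 2: up by d12 = 11 → (-33, 11)
  seg 3: down by d8 = -5 → (-33, 16)
  seg 4: right by d9 = 97/9 → (-200/9, 16)
  seg 5: down by d9 = 97/9 → (-200/9, 47/9)
  seg 6: down by d2 = 8/3 → (-200/9, 23/9)
  seg 7: right by d8 = -5 → (-245/9, 23/9)
  seg 8: left by d1 = 13 → (-362/9, 23/9)

d5 = 1
d6 = -33
d7 = 11/3
d8 = -5
d9 = 97/9
d10 = 8/9
d11 = 10
d12 = 11
endpoint = (-362/9, 23/9)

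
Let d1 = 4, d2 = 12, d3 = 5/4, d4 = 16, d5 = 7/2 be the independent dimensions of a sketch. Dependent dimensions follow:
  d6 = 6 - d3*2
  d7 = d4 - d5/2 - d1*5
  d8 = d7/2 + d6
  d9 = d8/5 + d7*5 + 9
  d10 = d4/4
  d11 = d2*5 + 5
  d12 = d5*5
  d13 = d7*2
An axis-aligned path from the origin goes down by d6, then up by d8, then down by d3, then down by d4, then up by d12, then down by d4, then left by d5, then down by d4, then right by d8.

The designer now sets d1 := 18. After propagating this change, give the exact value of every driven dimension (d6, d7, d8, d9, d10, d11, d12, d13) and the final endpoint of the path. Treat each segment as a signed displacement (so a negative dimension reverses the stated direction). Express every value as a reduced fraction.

d6 = 7/2
d7 = -303/4
d8 = -275/8
d9 = -3013/8
d10 = 4
d11 = 65
d12 = 35/2
d13 = -303/2
endpoint = (-303/8, -557/8)

Apply edit: d1 := 18
  d6 = 6 - d3*2 = 7/2
  d7 = d4 - d5/2 - d1*5 = -303/4
  d8 = d7/2 + d6 = -275/8
  d9 = d8/5 + d7*5 + 9 = -3013/8
  d10 = d4/4 = 4
  d11 = d2*5 + 5 = 65
  d12 = d5*5 = 35/2
  d13 = d7*2 = -303/2
Walk from origin (0, 0):
  seg 1: down by d6 = 7/2 → (0, -7/2)
  seg 2: up by d8 = -275/8 → (0, -303/8)
  seg 3: down by d3 = 5/4 → (0, -313/8)
  seg 4: down by d4 = 16 → (0, -441/8)
  seg 5: up by d12 = 35/2 → (0, -301/8)
  seg 6: down by d4 = 16 → (0, -429/8)
  seg 7: left by d5 = 7/2 → (-7/2, -429/8)
  seg 8: down by d4 = 16 → (-7/2, -557/8)
  seg 9: right by d8 = -275/8 → (-303/8, -557/8)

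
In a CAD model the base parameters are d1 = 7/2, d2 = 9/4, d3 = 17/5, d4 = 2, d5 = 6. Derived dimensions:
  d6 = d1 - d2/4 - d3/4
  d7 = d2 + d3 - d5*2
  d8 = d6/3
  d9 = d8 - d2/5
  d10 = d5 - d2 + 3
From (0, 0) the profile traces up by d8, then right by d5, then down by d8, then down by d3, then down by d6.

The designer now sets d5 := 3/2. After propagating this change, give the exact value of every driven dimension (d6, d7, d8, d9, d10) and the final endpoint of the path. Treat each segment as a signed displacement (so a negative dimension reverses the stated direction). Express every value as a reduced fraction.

Apply edit: d5 := 3/2
  d6 = d1 - d2/4 - d3/4 = 167/80
  d7 = d2 + d3 - d5*2 = 53/20
  d8 = d6/3 = 167/240
  d9 = d8 - d2/5 = 59/240
  d10 = d5 - d2 + 3 = 9/4
Walk from origin (0, 0):
  seg 1: up by d8 = 167/240 → (0, 167/240)
  seg 2: right by d5 = 3/2 → (3/2, 167/240)
  seg 3: down by d8 = 167/240 → (3/2, 0)
  seg 4: down by d3 = 17/5 → (3/2, -17/5)
  seg 5: down by d6 = 167/80 → (3/2, -439/80)

d6 = 167/80
d7 = 53/20
d8 = 167/240
d9 = 59/240
d10 = 9/4
endpoint = (3/2, -439/80)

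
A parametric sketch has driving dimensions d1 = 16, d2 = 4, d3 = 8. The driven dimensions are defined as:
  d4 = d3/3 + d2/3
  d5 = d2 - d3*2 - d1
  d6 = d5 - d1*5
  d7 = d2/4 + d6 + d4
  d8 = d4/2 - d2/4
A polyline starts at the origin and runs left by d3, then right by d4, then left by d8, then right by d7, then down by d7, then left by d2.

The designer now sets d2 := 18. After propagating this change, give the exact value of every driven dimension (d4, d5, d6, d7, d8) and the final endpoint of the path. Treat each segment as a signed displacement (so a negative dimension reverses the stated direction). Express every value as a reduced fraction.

d4 = 26/3
d5 = -14
d6 = -94
d7 = -485/6
d8 = -1/6
endpoint = (-98, 485/6)

Apply edit: d2 := 18
  d4 = d3/3 + d2/3 = 26/3
  d5 = d2 - d3*2 - d1 = -14
  d6 = d5 - d1*5 = -94
  d7 = d2/4 + d6 + d4 = -485/6
  d8 = d4/2 - d2/4 = -1/6
Walk from origin (0, 0):
  seg 1: left by d3 = 8 → (-8, 0)
  seg 2: right by d4 = 26/3 → (2/3, 0)
  seg 3: left by d8 = -1/6 → (5/6, 0)
  seg 4: right by d7 = -485/6 → (-80, 0)
  seg 5: down by d7 = -485/6 → (-80, 485/6)
  seg 6: left by d2 = 18 → (-98, 485/6)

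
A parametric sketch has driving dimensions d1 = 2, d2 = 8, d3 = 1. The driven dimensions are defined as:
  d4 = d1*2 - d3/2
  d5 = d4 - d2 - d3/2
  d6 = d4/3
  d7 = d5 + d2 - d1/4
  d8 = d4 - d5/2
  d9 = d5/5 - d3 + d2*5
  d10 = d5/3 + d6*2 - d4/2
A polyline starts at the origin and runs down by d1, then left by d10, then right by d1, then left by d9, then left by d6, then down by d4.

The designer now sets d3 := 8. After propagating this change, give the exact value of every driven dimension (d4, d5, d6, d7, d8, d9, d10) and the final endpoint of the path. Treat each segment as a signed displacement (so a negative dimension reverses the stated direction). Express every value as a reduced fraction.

d4 = 0
d5 = -12
d6 = 0
d7 = -9/2
d8 = 6
d9 = 148/5
d10 = -4
endpoint = (-118/5, -2)

Apply edit: d3 := 8
  d4 = d1*2 - d3/2 = 0
  d5 = d4 - d2 - d3/2 = -12
  d6 = d4/3 = 0
  d7 = d5 + d2 - d1/4 = -9/2
  d8 = d4 - d5/2 = 6
  d9 = d5/5 - d3 + d2*5 = 148/5
  d10 = d5/3 + d6*2 - d4/2 = -4
Walk from origin (0, 0):
  seg 1: down by d1 = 2 → (0, -2)
  seg 2: left by d10 = -4 → (4, -2)
  seg 3: right by d1 = 2 → (6, -2)
  seg 4: left by d9 = 148/5 → (-118/5, -2)
  seg 5: left by d6 = 0 → (-118/5, -2)
  seg 6: down by d4 = 0 → (-118/5, -2)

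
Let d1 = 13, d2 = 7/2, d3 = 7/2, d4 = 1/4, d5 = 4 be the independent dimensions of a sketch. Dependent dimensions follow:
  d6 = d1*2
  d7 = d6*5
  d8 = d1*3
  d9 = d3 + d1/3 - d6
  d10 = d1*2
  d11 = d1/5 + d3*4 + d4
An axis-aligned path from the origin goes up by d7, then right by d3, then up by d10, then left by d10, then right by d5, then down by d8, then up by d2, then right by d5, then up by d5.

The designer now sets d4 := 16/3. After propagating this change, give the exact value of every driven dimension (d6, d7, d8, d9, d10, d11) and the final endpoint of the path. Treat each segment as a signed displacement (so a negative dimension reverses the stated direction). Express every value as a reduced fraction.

Apply edit: d4 := 16/3
  d6 = d1*2 = 26
  d7 = d6*5 = 130
  d8 = d1*3 = 39
  d9 = d3 + d1/3 - d6 = -109/6
  d10 = d1*2 = 26
  d11 = d1/5 + d3*4 + d4 = 329/15
Walk from origin (0, 0):
  seg 1: up by d7 = 130 → (0, 130)
  seg 2: right by d3 = 7/2 → (7/2, 130)
  seg 3: up by d10 = 26 → (7/2, 156)
  seg 4: left by d10 = 26 → (-45/2, 156)
  seg 5: right by d5 = 4 → (-37/2, 156)
  seg 6: down by d8 = 39 → (-37/2, 117)
  seg 7: up by d2 = 7/2 → (-37/2, 241/2)
  seg 8: right by d5 = 4 → (-29/2, 241/2)
  seg 9: up by d5 = 4 → (-29/2, 249/2)

d6 = 26
d7 = 130
d8 = 39
d9 = -109/6
d10 = 26
d11 = 329/15
endpoint = (-29/2, 249/2)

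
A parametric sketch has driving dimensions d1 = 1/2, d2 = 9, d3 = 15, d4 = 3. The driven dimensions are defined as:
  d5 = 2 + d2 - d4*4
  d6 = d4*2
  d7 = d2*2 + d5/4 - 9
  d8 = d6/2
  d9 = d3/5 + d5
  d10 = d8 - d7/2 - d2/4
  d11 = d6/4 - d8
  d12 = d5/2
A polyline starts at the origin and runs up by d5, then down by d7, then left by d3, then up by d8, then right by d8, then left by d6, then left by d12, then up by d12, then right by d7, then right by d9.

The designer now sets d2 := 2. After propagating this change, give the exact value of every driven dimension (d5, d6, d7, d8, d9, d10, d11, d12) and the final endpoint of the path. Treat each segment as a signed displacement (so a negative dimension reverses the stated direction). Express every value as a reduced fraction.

Apply edit: d2 := 2
  d5 = 2 + d2 - d4*4 = -8
  d6 = d4*2 = 6
  d7 = d2*2 + d5/4 - 9 = -7
  d8 = d6/2 = 3
  d9 = d3/5 + d5 = -5
  d10 = d8 - d7/2 - d2/4 = 6
  d11 = d6/4 - d8 = -3/2
  d12 = d5/2 = -4
Walk from origin (0, 0):
  seg 1: up by d5 = -8 → (0, -8)
  seg 2: down by d7 = -7 → (0, -1)
  seg 3: left by d3 = 15 → (-15, -1)
  seg 4: up by d8 = 3 → (-15, 2)
  seg 5: right by d8 = 3 → (-12, 2)
  seg 6: left by d6 = 6 → (-18, 2)
  seg 7: left by d12 = -4 → (-14, 2)
  seg 8: up by d12 = -4 → (-14, -2)
  seg 9: right by d7 = -7 → (-21, -2)
  seg 10: right by d9 = -5 → (-26, -2)

d5 = -8
d6 = 6
d7 = -7
d8 = 3
d9 = -5
d10 = 6
d11 = -3/2
d12 = -4
endpoint = (-26, -2)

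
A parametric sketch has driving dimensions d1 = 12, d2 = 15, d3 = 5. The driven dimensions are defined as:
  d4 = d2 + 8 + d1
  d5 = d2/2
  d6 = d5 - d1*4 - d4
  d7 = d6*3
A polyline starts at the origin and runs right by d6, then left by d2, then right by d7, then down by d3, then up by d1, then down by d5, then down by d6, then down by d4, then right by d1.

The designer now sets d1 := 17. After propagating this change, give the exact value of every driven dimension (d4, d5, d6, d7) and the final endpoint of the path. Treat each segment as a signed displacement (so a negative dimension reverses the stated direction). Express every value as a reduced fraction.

Apply edit: d1 := 17
  d4 = d2 + 8 + d1 = 40
  d5 = d2/2 = 15/2
  d6 = d5 - d1*4 - d4 = -201/2
  d7 = d6*3 = -603/2
Walk from origin (0, 0):
  seg 1: right by d6 = -201/2 → (-201/2, 0)
  seg 2: left by d2 = 15 → (-231/2, 0)
  seg 3: right by d7 = -603/2 → (-417, 0)
  seg 4: down by d3 = 5 → (-417, -5)
  seg 5: up by d1 = 17 → (-417, 12)
  seg 6: down by d5 = 15/2 → (-417, 9/2)
  seg 7: down by d6 = -201/2 → (-417, 105)
  seg 8: down by d4 = 40 → (-417, 65)
  seg 9: right by d1 = 17 → (-400, 65)

d4 = 40
d5 = 15/2
d6 = -201/2
d7 = -603/2
endpoint = (-400, 65)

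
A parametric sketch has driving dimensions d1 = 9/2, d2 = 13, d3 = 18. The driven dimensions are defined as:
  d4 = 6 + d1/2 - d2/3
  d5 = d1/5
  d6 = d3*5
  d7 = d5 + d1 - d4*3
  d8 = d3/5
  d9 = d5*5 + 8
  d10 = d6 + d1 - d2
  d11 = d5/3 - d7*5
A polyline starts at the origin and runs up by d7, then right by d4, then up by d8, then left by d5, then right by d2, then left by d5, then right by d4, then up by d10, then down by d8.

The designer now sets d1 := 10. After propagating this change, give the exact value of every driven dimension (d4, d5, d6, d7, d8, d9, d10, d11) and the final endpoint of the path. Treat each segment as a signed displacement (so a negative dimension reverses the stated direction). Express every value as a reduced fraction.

Apply edit: d1 := 10
  d4 = 6 + d1/2 - d2/3 = 20/3
  d5 = d1/5 = 2
  d6 = d3*5 = 90
  d7 = d5 + d1 - d4*3 = -8
  d8 = d3/5 = 18/5
  d9 = d5*5 + 8 = 18
  d10 = d6 + d1 - d2 = 87
  d11 = d5/3 - d7*5 = 122/3
Walk from origin (0, 0):
  seg 1: up by d7 = -8 → (0, -8)
  seg 2: right by d4 = 20/3 → (20/3, -8)
  seg 3: up by d8 = 18/5 → (20/3, -22/5)
  seg 4: left by d5 = 2 → (14/3, -22/5)
  seg 5: right by d2 = 13 → (53/3, -22/5)
  seg 6: left by d5 = 2 → (47/3, -22/5)
  seg 7: right by d4 = 20/3 → (67/3, -22/5)
  seg 8: up by d10 = 87 → (67/3, 413/5)
  seg 9: down by d8 = 18/5 → (67/3, 79)

d4 = 20/3
d5 = 2
d6 = 90
d7 = -8
d8 = 18/5
d9 = 18
d10 = 87
d11 = 122/3
endpoint = (67/3, 79)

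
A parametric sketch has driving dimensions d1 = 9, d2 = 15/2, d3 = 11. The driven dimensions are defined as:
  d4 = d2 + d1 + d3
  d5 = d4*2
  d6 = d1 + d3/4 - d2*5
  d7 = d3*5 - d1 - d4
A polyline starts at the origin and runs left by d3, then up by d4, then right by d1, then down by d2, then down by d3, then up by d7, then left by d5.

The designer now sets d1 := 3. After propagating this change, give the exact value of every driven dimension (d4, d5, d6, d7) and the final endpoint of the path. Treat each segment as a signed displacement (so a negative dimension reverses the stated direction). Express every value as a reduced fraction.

d4 = 43/2
d5 = 43
d6 = -127/4
d7 = 61/2
endpoint = (-51, 67/2)

Apply edit: d1 := 3
  d4 = d2 + d1 + d3 = 43/2
  d5 = d4*2 = 43
  d6 = d1 + d3/4 - d2*5 = -127/4
  d7 = d3*5 - d1 - d4 = 61/2
Walk from origin (0, 0):
  seg 1: left by d3 = 11 → (-11, 0)
  seg 2: up by d4 = 43/2 → (-11, 43/2)
  seg 3: right by d1 = 3 → (-8, 43/2)
  seg 4: down by d2 = 15/2 → (-8, 14)
  seg 5: down by d3 = 11 → (-8, 3)
  seg 6: up by d7 = 61/2 → (-8, 67/2)
  seg 7: left by d5 = 43 → (-51, 67/2)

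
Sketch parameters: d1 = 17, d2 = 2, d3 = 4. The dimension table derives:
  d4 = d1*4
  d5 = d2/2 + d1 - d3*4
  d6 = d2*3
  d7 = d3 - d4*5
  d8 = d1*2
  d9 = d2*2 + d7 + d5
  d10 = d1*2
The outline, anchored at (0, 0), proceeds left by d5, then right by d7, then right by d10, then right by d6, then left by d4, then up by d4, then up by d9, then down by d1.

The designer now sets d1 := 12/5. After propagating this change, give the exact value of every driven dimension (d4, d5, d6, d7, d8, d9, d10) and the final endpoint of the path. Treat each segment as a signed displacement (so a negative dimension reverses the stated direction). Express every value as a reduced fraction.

Apply edit: d1 := 12/5
  d4 = d1*4 = 48/5
  d5 = d2/2 + d1 - d3*4 = -63/5
  d6 = d2*3 = 6
  d7 = d3 - d4*5 = -44
  d8 = d1*2 = 24/5
  d9 = d2*2 + d7 + d5 = -263/5
  d10 = d1*2 = 24/5
Walk from origin (0, 0):
  seg 1: left by d5 = -63/5 → (63/5, 0)
  seg 2: right by d7 = -44 → (-157/5, 0)
  seg 3: right by d10 = 24/5 → (-133/5, 0)
  seg 4: right by d6 = 6 → (-103/5, 0)
  seg 5: left by d4 = 48/5 → (-151/5, 0)
  seg 6: up by d4 = 48/5 → (-151/5, 48/5)
  seg 7: up by d9 = -263/5 → (-151/5, -43)
  seg 8: down by d1 = 12/5 → (-151/5, -227/5)

d4 = 48/5
d5 = -63/5
d6 = 6
d7 = -44
d8 = 24/5
d9 = -263/5
d10 = 24/5
endpoint = (-151/5, -227/5)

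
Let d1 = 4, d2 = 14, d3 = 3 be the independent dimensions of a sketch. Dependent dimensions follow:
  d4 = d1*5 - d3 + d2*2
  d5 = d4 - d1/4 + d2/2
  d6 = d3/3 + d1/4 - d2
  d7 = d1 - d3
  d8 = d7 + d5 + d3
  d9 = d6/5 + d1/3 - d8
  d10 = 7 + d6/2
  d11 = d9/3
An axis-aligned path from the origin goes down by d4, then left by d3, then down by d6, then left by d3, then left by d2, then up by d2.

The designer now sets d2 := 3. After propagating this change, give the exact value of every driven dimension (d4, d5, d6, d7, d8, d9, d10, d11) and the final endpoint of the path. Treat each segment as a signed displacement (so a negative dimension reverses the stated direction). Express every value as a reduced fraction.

Apply edit: d2 := 3
  d4 = d1*5 - d3 + d2*2 = 23
  d5 = d4 - d1/4 + d2/2 = 47/2
  d6 = d3/3 + d1/4 - d2 = -1
  d7 = d1 - d3 = 1
  d8 = d7 + d5 + d3 = 55/2
  d9 = d6/5 + d1/3 - d8 = -791/30
  d10 = 7 + d6/2 = 13/2
  d11 = d9/3 = -791/90
Walk from origin (0, 0):
  seg 1: down by d4 = 23 → (0, -23)
  seg 2: left by d3 = 3 → (-3, -23)
  seg 3: down by d6 = -1 → (-3, -22)
  seg 4: left by d3 = 3 → (-6, -22)
  seg 5: left by d2 = 3 → (-9, -22)
  seg 6: up by d2 = 3 → (-9, -19)

d4 = 23
d5 = 47/2
d6 = -1
d7 = 1
d8 = 55/2
d9 = -791/30
d10 = 13/2
d11 = -791/90
endpoint = (-9, -19)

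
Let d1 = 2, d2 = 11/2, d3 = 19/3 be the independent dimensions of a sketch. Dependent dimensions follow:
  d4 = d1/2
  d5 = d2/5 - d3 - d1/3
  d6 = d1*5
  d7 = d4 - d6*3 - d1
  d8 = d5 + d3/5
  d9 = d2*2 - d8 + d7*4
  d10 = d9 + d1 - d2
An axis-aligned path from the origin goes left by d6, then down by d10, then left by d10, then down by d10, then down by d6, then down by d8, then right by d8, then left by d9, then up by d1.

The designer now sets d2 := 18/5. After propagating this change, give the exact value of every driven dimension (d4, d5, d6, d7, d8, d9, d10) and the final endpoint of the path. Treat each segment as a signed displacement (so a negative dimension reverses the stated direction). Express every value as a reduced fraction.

Apply edit: d2 := 18/5
  d4 = d1/2 = 1
  d5 = d2/5 - d3 - d1/3 = -157/25
  d6 = d1*5 = 10
  d7 = d4 - d6*3 - d1 = -31
  d8 = d5 + d3/5 = -376/75
  d9 = d2*2 - d8 + d7*4 = -8384/75
  d10 = d9 + d1 - d2 = -8504/75
Walk from origin (0, 0):
  seg 1: left by d6 = 10 → (-10, 0)
  seg 2: down by d10 = -8504/75 → (-10, 8504/75)
  seg 3: left by d10 = -8504/75 → (7754/75, 8504/75)
  seg 4: down by d10 = -8504/75 → (7754/75, 17008/75)
  seg 5: down by d6 = 10 → (7754/75, 16258/75)
  seg 6: down by d8 = -376/75 → (7754/75, 16634/75)
  seg 7: right by d8 = -376/75 → (7378/75, 16634/75)
  seg 8: left by d9 = -8384/75 → (5254/25, 16634/75)
  seg 9: up by d1 = 2 → (5254/25, 16784/75)

d4 = 1
d5 = -157/25
d6 = 10
d7 = -31
d8 = -376/75
d9 = -8384/75
d10 = -8504/75
endpoint = (5254/25, 16784/75)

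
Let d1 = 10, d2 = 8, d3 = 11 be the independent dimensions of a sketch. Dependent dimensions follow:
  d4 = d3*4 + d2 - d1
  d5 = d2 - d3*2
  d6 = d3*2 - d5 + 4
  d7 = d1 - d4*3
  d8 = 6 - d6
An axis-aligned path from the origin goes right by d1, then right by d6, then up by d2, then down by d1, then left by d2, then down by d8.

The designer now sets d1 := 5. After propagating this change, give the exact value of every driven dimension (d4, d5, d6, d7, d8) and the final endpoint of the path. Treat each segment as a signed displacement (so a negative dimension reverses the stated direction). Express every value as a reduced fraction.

d4 = 47
d5 = -14
d6 = 40
d7 = -136
d8 = -34
endpoint = (37, 37)

Apply edit: d1 := 5
  d4 = d3*4 + d2 - d1 = 47
  d5 = d2 - d3*2 = -14
  d6 = d3*2 - d5 + 4 = 40
  d7 = d1 - d4*3 = -136
  d8 = 6 - d6 = -34
Walk from origin (0, 0):
  seg 1: right by d1 = 5 → (5, 0)
  seg 2: right by d6 = 40 → (45, 0)
  seg 3: up by d2 = 8 → (45, 8)
  seg 4: down by d1 = 5 → (45, 3)
  seg 5: left by d2 = 8 → (37, 3)
  seg 6: down by d8 = -34 → (37, 37)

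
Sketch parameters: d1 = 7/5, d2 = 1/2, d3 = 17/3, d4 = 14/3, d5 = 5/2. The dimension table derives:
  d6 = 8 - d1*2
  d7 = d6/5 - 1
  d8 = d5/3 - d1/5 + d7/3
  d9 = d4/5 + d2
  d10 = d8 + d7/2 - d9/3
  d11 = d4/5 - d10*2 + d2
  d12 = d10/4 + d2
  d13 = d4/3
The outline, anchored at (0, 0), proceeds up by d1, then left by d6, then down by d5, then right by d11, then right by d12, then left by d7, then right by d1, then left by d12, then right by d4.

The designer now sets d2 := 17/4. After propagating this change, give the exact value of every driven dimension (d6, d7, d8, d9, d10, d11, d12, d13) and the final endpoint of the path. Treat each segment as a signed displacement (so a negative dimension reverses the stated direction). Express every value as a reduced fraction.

d6 = 26/5
d7 = 1/25
d8 = 17/30
d9 = 311/60
d10 = -1027/900
d11 = 6719/900
d12 = 14273/3600
d13 = 14/9
endpoint = (7463/900, -11/10)

Apply edit: d2 := 17/4
  d6 = 8 - d1*2 = 26/5
  d7 = d6/5 - 1 = 1/25
  d8 = d5/3 - d1/5 + d7/3 = 17/30
  d9 = d4/5 + d2 = 311/60
  d10 = d8 + d7/2 - d9/3 = -1027/900
  d11 = d4/5 - d10*2 + d2 = 6719/900
  d12 = d10/4 + d2 = 14273/3600
  d13 = d4/3 = 14/9
Walk from origin (0, 0):
  seg 1: up by d1 = 7/5 → (0, 7/5)
  seg 2: left by d6 = 26/5 → (-26/5, 7/5)
  seg 3: down by d5 = 5/2 → (-26/5, -11/10)
  seg 4: right by d11 = 6719/900 → (2039/900, -11/10)
  seg 5: right by d12 = 14273/3600 → (22429/3600, -11/10)
  seg 6: left by d7 = 1/25 → (4457/720, -11/10)
  seg 7: right by d1 = 7/5 → (1093/144, -11/10)
  seg 8: left by d12 = 14273/3600 → (3263/900, -11/10)
  seg 9: right by d4 = 14/3 → (7463/900, -11/10)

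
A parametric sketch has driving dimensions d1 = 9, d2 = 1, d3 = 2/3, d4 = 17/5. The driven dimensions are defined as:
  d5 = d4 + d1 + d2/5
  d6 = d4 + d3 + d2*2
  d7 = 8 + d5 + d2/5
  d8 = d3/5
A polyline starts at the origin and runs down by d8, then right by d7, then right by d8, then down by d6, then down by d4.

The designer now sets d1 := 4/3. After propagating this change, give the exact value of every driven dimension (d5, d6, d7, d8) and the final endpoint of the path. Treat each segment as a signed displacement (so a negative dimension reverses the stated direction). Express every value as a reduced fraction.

Apply edit: d1 := 4/3
  d5 = d4 + d1 + d2/5 = 74/15
  d6 = d4 + d3 + d2*2 = 91/15
  d7 = 8 + d5 + d2/5 = 197/15
  d8 = d3/5 = 2/15
Walk from origin (0, 0):
  seg 1: down by d8 = 2/15 → (0, -2/15)
  seg 2: right by d7 = 197/15 → (197/15, -2/15)
  seg 3: right by d8 = 2/15 → (199/15, -2/15)
  seg 4: down by d6 = 91/15 → (199/15, -31/5)
  seg 5: down by d4 = 17/5 → (199/15, -48/5)

d5 = 74/15
d6 = 91/15
d7 = 197/15
d8 = 2/15
endpoint = (199/15, -48/5)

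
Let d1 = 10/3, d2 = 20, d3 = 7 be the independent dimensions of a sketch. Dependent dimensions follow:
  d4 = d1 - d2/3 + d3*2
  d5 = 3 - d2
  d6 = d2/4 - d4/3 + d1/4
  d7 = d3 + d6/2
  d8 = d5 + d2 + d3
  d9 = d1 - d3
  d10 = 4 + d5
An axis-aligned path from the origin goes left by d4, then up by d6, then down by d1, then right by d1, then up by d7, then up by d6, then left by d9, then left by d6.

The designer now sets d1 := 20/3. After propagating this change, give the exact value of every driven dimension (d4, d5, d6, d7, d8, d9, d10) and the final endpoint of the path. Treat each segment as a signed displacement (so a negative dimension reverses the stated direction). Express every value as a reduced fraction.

d4 = 14
d5 = -17
d6 = 2
d7 = 8
d8 = 10
d9 = -1/3
d10 = -13
endpoint = (-9, 16/3)

Apply edit: d1 := 20/3
  d4 = d1 - d2/3 + d3*2 = 14
  d5 = 3 - d2 = -17
  d6 = d2/4 - d4/3 + d1/4 = 2
  d7 = d3 + d6/2 = 8
  d8 = d5 + d2 + d3 = 10
  d9 = d1 - d3 = -1/3
  d10 = 4 + d5 = -13
Walk from origin (0, 0):
  seg 1: left by d4 = 14 → (-14, 0)
  seg 2: up by d6 = 2 → (-14, 2)
  seg 3: down by d1 = 20/3 → (-14, -14/3)
  seg 4: right by d1 = 20/3 → (-22/3, -14/3)
  seg 5: up by d7 = 8 → (-22/3, 10/3)
  seg 6: up by d6 = 2 → (-22/3, 16/3)
  seg 7: left by d9 = -1/3 → (-7, 16/3)
  seg 8: left by d6 = 2 → (-9, 16/3)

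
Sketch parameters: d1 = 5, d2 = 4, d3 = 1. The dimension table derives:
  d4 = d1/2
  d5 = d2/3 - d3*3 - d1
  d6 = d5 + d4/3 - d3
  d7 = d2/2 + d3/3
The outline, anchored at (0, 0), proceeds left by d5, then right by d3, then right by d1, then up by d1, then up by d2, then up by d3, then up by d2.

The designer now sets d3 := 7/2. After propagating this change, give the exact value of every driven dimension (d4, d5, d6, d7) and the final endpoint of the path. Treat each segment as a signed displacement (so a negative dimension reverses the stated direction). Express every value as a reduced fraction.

d4 = 5/2
d5 = -85/6
d6 = -101/6
d7 = 19/6
endpoint = (68/3, 33/2)

Apply edit: d3 := 7/2
  d4 = d1/2 = 5/2
  d5 = d2/3 - d3*3 - d1 = -85/6
  d6 = d5 + d4/3 - d3 = -101/6
  d7 = d2/2 + d3/3 = 19/6
Walk from origin (0, 0):
  seg 1: left by d5 = -85/6 → (85/6, 0)
  seg 2: right by d3 = 7/2 → (53/3, 0)
  seg 3: right by d1 = 5 → (68/3, 0)
  seg 4: up by d1 = 5 → (68/3, 5)
  seg 5: up by d2 = 4 → (68/3, 9)
  seg 6: up by d3 = 7/2 → (68/3, 25/2)
  seg 7: up by d2 = 4 → (68/3, 33/2)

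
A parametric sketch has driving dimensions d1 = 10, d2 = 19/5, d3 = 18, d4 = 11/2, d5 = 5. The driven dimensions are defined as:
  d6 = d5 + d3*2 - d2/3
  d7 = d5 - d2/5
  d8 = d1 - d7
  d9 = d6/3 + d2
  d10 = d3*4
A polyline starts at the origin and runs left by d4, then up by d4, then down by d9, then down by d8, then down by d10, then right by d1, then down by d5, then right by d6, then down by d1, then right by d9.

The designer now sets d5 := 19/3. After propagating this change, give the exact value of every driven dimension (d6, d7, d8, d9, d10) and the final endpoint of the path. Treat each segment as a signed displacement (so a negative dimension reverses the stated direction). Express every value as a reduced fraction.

d6 = 616/15
d7 = 418/75
d8 = 332/75
d9 = 787/45
d10 = 72
endpoint = (1135/18, -47137/450)

Apply edit: d5 := 19/3
  d6 = d5 + d3*2 - d2/3 = 616/15
  d7 = d5 - d2/5 = 418/75
  d8 = d1 - d7 = 332/75
  d9 = d6/3 + d2 = 787/45
  d10 = d3*4 = 72
Walk from origin (0, 0):
  seg 1: left by d4 = 11/2 → (-11/2, 0)
  seg 2: up by d4 = 11/2 → (-11/2, 11/2)
  seg 3: down by d9 = 787/45 → (-11/2, -1079/90)
  seg 4: down by d8 = 332/75 → (-11/2, -7387/450)
  seg 5: down by d10 = 72 → (-11/2, -39787/450)
  seg 6: right by d1 = 10 → (9/2, -39787/450)
  seg 7: down by d5 = 19/3 → (9/2, -42637/450)
  seg 8: right by d6 = 616/15 → (1367/30, -42637/450)
  seg 9: down by d1 = 10 → (1367/30, -47137/450)
  seg 10: right by d9 = 787/45 → (1135/18, -47137/450)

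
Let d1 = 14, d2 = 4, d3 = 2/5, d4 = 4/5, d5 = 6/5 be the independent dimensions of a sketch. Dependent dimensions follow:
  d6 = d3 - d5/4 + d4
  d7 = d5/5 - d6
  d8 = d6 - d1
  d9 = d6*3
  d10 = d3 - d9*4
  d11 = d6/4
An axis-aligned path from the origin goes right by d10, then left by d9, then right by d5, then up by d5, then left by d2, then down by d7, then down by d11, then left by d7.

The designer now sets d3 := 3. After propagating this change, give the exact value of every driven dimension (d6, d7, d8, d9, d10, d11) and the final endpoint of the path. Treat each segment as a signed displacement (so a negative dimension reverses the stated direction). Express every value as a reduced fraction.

Apply edit: d3 := 3
  d6 = d3 - d5/4 + d4 = 7/2
  d7 = d5/5 - d6 = -163/50
  d8 = d6 - d1 = -21/2
  d9 = d6*3 = 21/2
  d10 = d3 - d9*4 = -39
  d11 = d6/4 = 7/8
Walk from origin (0, 0):
  seg 1: right by d10 = -39 → (-39, 0)
  seg 2: left by d9 = 21/2 → (-99/2, 0)
  seg 3: right by d5 = 6/5 → (-483/10, 0)
  seg 4: up by d5 = 6/5 → (-483/10, 6/5)
  seg 5: left by d2 = 4 → (-523/10, 6/5)
  seg 6: down by d7 = -163/50 → (-523/10, 223/50)
  seg 7: down by d11 = 7/8 → (-523/10, 717/200)
  seg 8: left by d7 = -163/50 → (-1226/25, 717/200)

d6 = 7/2
d7 = -163/50
d8 = -21/2
d9 = 21/2
d10 = -39
d11 = 7/8
endpoint = (-1226/25, 717/200)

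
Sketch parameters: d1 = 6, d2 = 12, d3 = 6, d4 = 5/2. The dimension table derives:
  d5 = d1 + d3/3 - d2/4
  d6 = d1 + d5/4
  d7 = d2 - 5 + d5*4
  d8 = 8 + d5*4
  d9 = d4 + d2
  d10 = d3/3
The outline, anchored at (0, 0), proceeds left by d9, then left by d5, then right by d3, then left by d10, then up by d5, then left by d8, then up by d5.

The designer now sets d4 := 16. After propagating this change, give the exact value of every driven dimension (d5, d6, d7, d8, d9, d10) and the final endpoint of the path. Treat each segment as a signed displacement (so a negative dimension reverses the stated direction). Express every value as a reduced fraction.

Apply edit: d4 := 16
  d5 = d1 + d3/3 - d2/4 = 5
  d6 = d1 + d5/4 = 29/4
  d7 = d2 - 5 + d5*4 = 27
  d8 = 8 + d5*4 = 28
  d9 = d4 + d2 = 28
  d10 = d3/3 = 2
Walk from origin (0, 0):
  seg 1: left by d9 = 28 → (-28, 0)
  seg 2: left by d5 = 5 → (-33, 0)
  seg 3: right by d3 = 6 → (-27, 0)
  seg 4: left by d10 = 2 → (-29, 0)
  seg 5: up by d5 = 5 → (-29, 5)
  seg 6: left by d8 = 28 → (-57, 5)
  seg 7: up by d5 = 5 → (-57, 10)

d5 = 5
d6 = 29/4
d7 = 27
d8 = 28
d9 = 28
d10 = 2
endpoint = (-57, 10)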